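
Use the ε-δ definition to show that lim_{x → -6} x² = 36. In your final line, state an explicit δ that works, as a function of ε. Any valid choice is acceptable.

δ = min(2, ε/14)

Suppose ε > 0. We seek δ > 0 with 0 < |x + 6| < δ ⇒ |x² − 36| < ε.
Factor: x² − 36 = (x + 6)(x - 6), so |x² − 36| = |x + 6|·|x - 6|.
Impose δ ≤ 2 so that |x| < 8; then |x - 6| ≤ 14.
Hence |x² − 36| ≤ 14|x + 6|, which is < ε once |x + 6| < ε/14.
Take δ = min(2, ε/14). If 0 < |x + 6| < δ then both bounds hold and |x² − 36| ≤ 14|x + 6| < 14·(ε/14) = ε.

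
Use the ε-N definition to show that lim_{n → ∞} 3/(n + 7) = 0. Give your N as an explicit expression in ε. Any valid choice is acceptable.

N = 3/ε

Fix ε > 0. For n ≥ 1, |3/(n + 7) − 0| = 3/(n + 7) ≤ 3/n.
We need 3/n < ε, i.e. n > 3/ε.
Take N = 3/ε. If n > N then |3/(n + 7)| ≤ 3/n < ε.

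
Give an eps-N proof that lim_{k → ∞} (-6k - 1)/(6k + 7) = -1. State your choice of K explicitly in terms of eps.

K = 1/eps

Let eps > 0 be given. For k ≥ 1, |(-6k - 1)/(6k + 7) + 1| = |36|/(6(6k + 7)) = 36/(6(6k + 7)).
Since 6k + 7 ≥ 6k for k ≥ 1, this is ≤ 36/(6·6k) = 1/k.
So |(-6k - 1)/(6k + 7) + 1| < eps whenever k > 1/eps.
Take K = 1/eps. If k > K then |(-6k - 1)/(6k + 7) + 1| ≤ 1/k < eps.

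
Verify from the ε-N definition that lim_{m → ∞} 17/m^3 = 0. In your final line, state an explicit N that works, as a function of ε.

Suppose ε > 0. For m ≥ 1, |17/m^3 − 0| = 17/m^3.
17/m^3 < ε ⇔ m^3 > 17/ε ⇔ m > (17/ε)^{1/3}.
Take N = (17/ε)^{1/3}. Then m > N implies 17/m^3 < ε.

N = (17/ε)^{1/3}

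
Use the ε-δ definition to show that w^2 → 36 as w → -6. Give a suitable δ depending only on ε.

Let ε > 0. We seek δ > 0 with 0 < |w + 6| < δ ⇒ |w^2 − 36| < ε.
Factor: w^2 − 36 = (w + 6)(w - 6), so |w^2 − 36| = |w + 6|·|w - 6|.
Restrict δ ≤ 1. Then |w + 6| < 1 gives |w| < 7, so by the triangle inequality |w - 6| ≤ 7 + 6 = 13.
Hence |w^2 − 36| ≤ 13|w + 6|, which is < ε once |w + 6| < ε/13.
Take δ = min(1, ε/13). If 0 < |w + 6| < δ then both bounds hold and |w^2 − 36| ≤ 13|w + 6| < 13·(ε/13) = ε.

δ = min(1, ε/13)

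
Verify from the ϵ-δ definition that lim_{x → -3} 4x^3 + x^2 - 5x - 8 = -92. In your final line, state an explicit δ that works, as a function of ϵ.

δ = min(1, ϵ/136)

Let ϵ > 0. We want δ > 0 such that 0 < |x + 3| < δ implies |(4x^3 + x^2 - 5x - 8) + 92| < ϵ.
(4x^3 + x^2 - 5x - 8) + 92 = 4x^3 + x^2 - 5x + 84 = (x + 3)(4x^2 - 11x + 28).
So |(4x^3 + x^2 - 5x - 8) + 92| = |x + 3|·|4x^2 - 11x + 28|.
Assume first that |x + 3| < 1, so |x| < 4. Then |4x^2 - 11x + 28| ≤ 4·4^2 + 11·4 + 28 = 136.
Hence |(4x^3 + x^2 - 5x - 8) + 92| ≤ 136|x + 3| < ϵ provided |x + 3| < ϵ/136.
Choosing δ = min(1, ϵ/136) ensures both conditions, hence |(4x^3 + x^2 - 5x - 8) + 92| < ϵ.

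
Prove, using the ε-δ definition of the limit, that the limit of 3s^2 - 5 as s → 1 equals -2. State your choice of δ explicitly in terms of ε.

Let ε > 0. We want δ > 0 such that 0 < |s − 1| < δ implies |(3s^2 - 5) + 2| < ε.
(3s^2 - 5) + 2 = 3s^2 - 3 = (s − 1)(3s + 3).
So |(3s^2 - 5) + 2| = |s − 1|·|3s + 3|.
Require δ ≤ 1. Then |s − 1| < 1 gives |s| < 2, and by the triangle inequality |3s + 3| ≤ 3·2 + 3 = 9.
Hence |(3s^2 - 5) + 2| ≤ 9|s − 1| < ε provided |s − 1| < ε/9.
Choosing δ = min(1, ε/9) ensures both conditions, hence |(3s^2 - 5) + 2| < ε.

δ = min(1, ε/9)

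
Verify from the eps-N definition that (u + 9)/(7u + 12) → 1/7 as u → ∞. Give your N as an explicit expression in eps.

Suppose eps > 0. We seek N > 0 such that u > N implies |(u + 9)/(7u + 12) − (1/7)| < eps.
(u + 9)/(7u + 12) − (1/7) = (7(u + 9) − (7u + 12)) / (7(7u + 12)) = 51/(7(7u + 12)).
For u > 0 we have 7u + 12 > 7u, so |(u + 9)/(7u + 12) − (1/7)| = 51/(7(7u + 12)) < 51/(7·7u) = (51/49)/u.
Thus |(u + 9)/(7u + 12) − (1/7)| < eps whenever u > (51/49)/eps.
Take N = (51/49)/eps. If u > N then |(u + 9)/(7u + 12) − (1/7)| < (51/49)/u < eps.

N = (51/49)/eps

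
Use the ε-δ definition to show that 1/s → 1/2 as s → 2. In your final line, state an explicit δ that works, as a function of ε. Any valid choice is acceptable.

Let ε > 0 be given. We seek δ > 0 such that 0 < |s − 2| < δ implies |1/s − (1/2)| < ε.
|1/s − (1/2)| = |2 − s|/(2·|s|) = |s − 2|/(2|s|).
Restrict δ ≤ 1. Then |s − 2| < 1 gives |s| > 1, so 2|s| > 2.
Then |1/s − (1/2)| < |s − 2|/2, which is < ε when |s − 2| < 2ε.
Take δ = min(1, 2ε). Then 0 < |s − 2| < δ gives both |s − 2| < 1 and |s − 2| < 2ε, so |1/s − (1/2)| < ε.

δ = min(1, 2ε)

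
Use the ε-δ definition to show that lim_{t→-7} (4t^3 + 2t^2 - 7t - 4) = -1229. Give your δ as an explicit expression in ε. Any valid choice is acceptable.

δ = min(1, ε/639)

Fix ε > 0. We want δ > 0 such that 0 < |t + 7| < δ implies |(4t^3 + 2t^2 - 7t - 4) + 1229| < ε.
(4t^3 + 2t^2 - 7t - 4) + 1229 = 4t^3 + 2t^2 - 7t + 1225 = (t + 7)(4t^2 - 26t + 175).
So |(4t^3 + 2t^2 - 7t - 4) + 1229| = |t + 7|·|4t^2 - 26t + 175|.
Require δ ≤ 1. Then |t + 7| < 1 gives |t| < 8, and by the triangle inequality |4t^2 - 26t + 175| ≤ 4·8^2 + 26·8 + 175 = 639.
Hence |(4t^3 + 2t^2 - 7t - 4) + 1229| ≤ 639|t + 7| < ε provided |t + 7| < ε/639.
Choosing δ = min(1, ε/639) ensures both conditions, hence |(4t^3 + 2t^2 - 7t - 4) + 1229| < ε.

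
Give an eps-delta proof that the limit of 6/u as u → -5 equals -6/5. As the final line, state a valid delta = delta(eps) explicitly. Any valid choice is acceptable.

Suppose eps > 0. We seek delta > 0 such that 0 < |u + 5| < delta implies |6/u + 6/5| < eps.
|6/u + 6/5| = 6·|-5 − u|/(5·|u|) = 6|u + 5|/(5|u|).
Restrict delta ≤ 5/2. Then |u + 5| < 5/2 gives |u| > 5/2, so 5|u| > 25/2.
Then |6/u + 6/5| < 6|u + 5|/(25/2), which is < eps when |u + 5| < (25/12)eps.
Take delta = min(5/2, (25/12)eps). Then 0 < |u + 5| < delta gives both |u + 5| < 5/2 and |u + 5| < (25/12)eps, so |6/u + 6/5| < eps.

delta = min(5/2, (25/12)eps)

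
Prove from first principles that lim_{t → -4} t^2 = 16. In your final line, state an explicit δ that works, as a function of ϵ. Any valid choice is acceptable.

δ = min(1, ϵ/9)

Let ϵ > 0 be given. We seek δ > 0 with 0 < |t + 4| < δ ⇒ |t^2 − 16| < ϵ.
Factor: t^2 − 16 = (t + 4)(t - 4), so |t^2 − 16| = |t + 4|·|t - 4|.
Restrict δ ≤ 1. Then |t + 4| < 1 gives |t| < 5, so by the triangle inequality |t - 4| ≤ 5 + 4 = 9.
Hence |t^2 − 16| ≤ 9|t + 4|, which is < ϵ once |t + 4| < ϵ/9.
Take δ = min(1, ϵ/9). If 0 < |t + 4| < δ then both bounds hold and |t^2 − 16| ≤ 9|t + 4| < 9·(ϵ/9) = ϵ.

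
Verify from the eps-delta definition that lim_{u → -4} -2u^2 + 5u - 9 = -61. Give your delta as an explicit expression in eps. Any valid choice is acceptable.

Suppose eps > 0. We want delta > 0 such that 0 < |u + 4| < delta implies |(-2u^2 + 5u - 9) + 61| < eps.
(-2u^2 + 5u - 9) + 61 = -2u^2 + 5u + 52 = (u + 4)(-2u + 13).
So |(-2u^2 + 5u - 9) + 61| = |u + 4|·|-2u + 13|.
Require delta ≤ 1. Then |u + 4| < 1 gives |u| < 5, and by the triangle inequality |-2u + 13| ≤ 2·5 + 13 = 23.
Hence |(-2u^2 + 5u - 9) + 61| ≤ 23|u + 4| < eps provided |u + 4| < eps/23.
Take delta = min(1, eps/23). Then 0 < |u + 4| < delta gives both |u + 4| < 1 and |u + 4| < eps/23, so |(-2u^2 + 5u - 9) + 61| < eps.

delta = min(1, eps/23)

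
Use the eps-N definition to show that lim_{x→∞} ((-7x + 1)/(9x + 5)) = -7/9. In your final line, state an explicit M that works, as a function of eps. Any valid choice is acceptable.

Let eps > 0 be given. We seek M > 0 such that x > M implies |(-7x + 1)/(9x + 5) + 7/9| < eps.
(-7x + 1)/(9x + 5) + 7/9 = (9(-7x + 1) − (-7)(9x + 5)) / (9(9x + 5)) = 44/(9(9x + 5)).
For x > 0 we have 9x + 5 > 9x, so |(-7x + 1)/(9x + 5) + 7/9| = 44/(9(9x + 5)) < 44/(9·9x) = (44/81)/x.
Thus |(-7x + 1)/(9x + 5) + 7/9| < eps whenever x > (44/81)/eps.
Take M = (44/81)/eps. If x > M then |(-7x + 1)/(9x + 5) + 7/9| < (44/81)/x < eps.

M = (44/81)/eps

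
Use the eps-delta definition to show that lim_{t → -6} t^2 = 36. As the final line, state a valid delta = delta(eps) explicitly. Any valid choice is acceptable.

Let eps > 0 be given. We seek delta > 0 with 0 < |t + 6| < delta ⇒ |t^2 − 36| < eps.
Factor: t^2 − 36 = (t + 6)(t - 6), so |t^2 − 36| = |t + 6|·|t - 6|.
Impose delta ≤ 1 so that |t| < 7; then |t - 6| ≤ 13.
Hence |t^2 − 36| ≤ 13|t + 6|, which is < eps once |t + 6| < eps/13.
Take delta = min(1, eps/13). If 0 < |t + 6| < delta then both bounds hold and |t^2 − 36| ≤ 13|t + 6| < 13·(eps/13) = eps.

delta = min(1, eps/13)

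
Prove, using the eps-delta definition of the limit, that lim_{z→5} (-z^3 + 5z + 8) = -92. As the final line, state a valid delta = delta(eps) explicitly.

Let eps > 0. We want delta > 0 such that 0 < |z − 5| < delta implies |(-z^3 + 5z + 8) + 92| < eps.
(-z^3 + 5z + 8) + 92 = -z^3 + 5z + 100 = (z − 5)(-z^2 - 5z - 20).
So |(-z^3 + 5z + 8) + 92| = |z − 5|·|-z^2 - 5z - 20|.
Require delta ≤ 2. Then |z − 5| < 2 gives |z| < 7, and by the triangle inequality |-z^2 - 5z - 20| ≤ 7^2 + 5·7 + 20 = 104.
Hence |(-z^3 + 5z + 8) + 92| ≤ 104|z − 5| < eps provided |z − 5| < eps/104.
Choosing delta = min(2, eps/104) ensures both conditions, hence |(-z^3 + 5z + 8) + 92| < eps.

delta = min(2, eps/104)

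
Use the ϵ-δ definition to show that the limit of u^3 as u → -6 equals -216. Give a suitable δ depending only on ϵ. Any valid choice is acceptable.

Suppose ϵ > 0. We seek δ > 0 with 0 < |u + 6| < δ ⇒ |u^3 + 216| < ϵ.
Factor: u^3 + 216 = (u + 6)(u^2 - 6u + 36), so |u^3 + 216| = |u + 6|·|u^2 - 6u + 36|.
Impose δ ≤ 1 so that |u| < 7; then |u^2 - 6u + 36| ≤ 127.
Hence |u^3 + 216| ≤ 127|u + 6|, which is < ϵ once |u + 6| < ϵ/127.
Take δ = min(1, ϵ/127). If 0 < |u + 6| < δ then both bounds hold and |u^3 + 216| ≤ 127|u + 6| < 127·(ϵ/127) = ϵ.

δ = min(1, ϵ/127)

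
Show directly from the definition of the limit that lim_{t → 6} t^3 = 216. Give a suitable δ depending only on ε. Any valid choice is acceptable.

δ = min(1, ε/127)

Let ε > 0 be given. We seek δ > 0 with 0 < |t − 6| < δ ⇒ |t^3 − 216| < ε.
Factor: t^3 − 216 = (t − 6)(t^2 + 6t + 36), so |t^3 − 216| = |t − 6|·|t^2 + 6t + 36|.
Impose δ ≤ 1 so that |t| < 7; then |t^2 + 6t + 36| ≤ 127.
Hence |t^3 − 216| ≤ 127|t − 6|, which is < ε once |t − 6| < ε/127.
Take δ = min(1, ε/127). If 0 < |t − 6| < δ then both bounds hold and |t^3 − 216| ≤ 127|t − 6| < 127·(ε/127) = ε.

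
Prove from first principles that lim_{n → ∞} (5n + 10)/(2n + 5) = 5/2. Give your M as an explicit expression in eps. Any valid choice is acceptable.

Let eps > 0. For n ≥ 1, |(5n + 10)/(2n + 5) − (5/2)| = |-5|/(2(2n + 5)) = 5/(2(2n + 5)).
Since 2n + 5 ≥ 2n for n ≥ 1, this is ≤ 5/(2·2n) = (5/4)/n.
So |(5n + 10)/(2n + 5) − (5/2)| < eps whenever n > (5/4)/eps.
Take M = (5/4)/eps. If n > M then |(5n + 10)/(2n + 5) − (5/2)| ≤ (5/4)/n < eps.

M = (5/4)/eps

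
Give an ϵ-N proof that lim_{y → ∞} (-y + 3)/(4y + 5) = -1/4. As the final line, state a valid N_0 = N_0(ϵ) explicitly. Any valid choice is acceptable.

Let ϵ > 0. We seek N_0 > 0 such that y > N_0 implies |(-y + 3)/(4y + 5) + 1/4| < ϵ.
(-y + 3)/(4y + 5) + 1/4 = (4(-y + 3) − (-1)(4y + 5)) / (4(4y + 5)) = 17/(4(4y + 5)).
For y > 0 we have 4y + 5 > 4y, so |(-y + 3)/(4y + 5) + 1/4| = 17/(4(4y + 5)) < 17/(4·4y) = (17/16)/y.
Thus |(-y + 3)/(4y + 5) + 1/4| < ϵ whenever y > (17/16)/ϵ.
Take N_0 = (17/16)/ϵ. If y > N_0 then |(-y + 3)/(4y + 5) + 1/4| < (17/16)/y < ϵ.

N_0 = (17/16)/ϵ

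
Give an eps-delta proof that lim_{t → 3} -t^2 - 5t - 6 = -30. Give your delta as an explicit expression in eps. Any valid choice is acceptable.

delta = min(1, eps/12)

Fix eps > 0. We want delta > 0 such that 0 < |t − 3| < delta implies |(-t^2 - 5t - 6) + 30| < eps.
(-t^2 - 5t - 6) + 30 = -t^2 - 5t + 24 = (t − 3)(-t - 8).
So |(-t^2 - 5t - 6) + 30| = |t − 3|·|-t - 8|.
Assume first that |t − 3| < 1, so |t| < 4. Then |-t - 8| ≤ 4 + 8 = 12.
Hence |(-t^2 - 5t - 6) + 30| ≤ 12|t − 3| < eps provided |t − 3| < eps/12.
Choosing delta = min(1, eps/12) ensures both conditions, hence |(-t^2 - 5t - 6) + 30| < eps.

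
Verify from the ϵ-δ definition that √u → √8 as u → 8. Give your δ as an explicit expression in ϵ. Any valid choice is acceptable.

δ = min(8, √8·ϵ)

Suppose ϵ > 0. We want δ > 0 such that 0 < |u − 8| < δ implies |√u − √8| < ϵ.
Multiplying by the conjugate, |√u − √8| = |u − 8|/(√u + √8).
Restrict δ ≤ 8 so that |u − 8| < 8 forces u > 0, and then √u + √8 > √8.
Hence |√u − √8| < |u − 8|/√8, which is < ϵ once |u − 8| < √8·ϵ.
Take δ = min(8, √8·ϵ). If 0 < |u − 8| < δ then u > 0 and |√u − √8| < |u − 8|/√8 < ϵ.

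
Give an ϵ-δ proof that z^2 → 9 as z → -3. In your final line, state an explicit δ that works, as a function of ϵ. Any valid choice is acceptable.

δ = min(1, ϵ/7)

Let ϵ > 0 be given. We seek δ > 0 with 0 < |z + 3| < δ ⇒ |z^2 − 9| < ϵ.
Factor: z^2 − 9 = (z + 3)(z - 3), so |z^2 − 9| = |z + 3|·|z - 3|.
Restrict δ ≤ 1. Then |z + 3| < 1 gives |z| < 4, so by the triangle inequality |z - 3| ≤ 4 + 3 = 7.
Hence |z^2 − 9| ≤ 7|z + 3|, which is < ϵ once |z + 3| < ϵ/7.
Take δ = min(1, ϵ/7). If 0 < |z + 3| < δ then both bounds hold and |z^2 − 9| ≤ 7|z + 3| < 7·(ϵ/7) = ϵ.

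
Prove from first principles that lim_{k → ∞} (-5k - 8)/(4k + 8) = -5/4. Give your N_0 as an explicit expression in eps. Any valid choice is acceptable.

N_0 = (1/2)/eps

Let eps > 0. For k ≥ 1, |(-5k - 8)/(4k + 8) + 5/4| = |8|/(4(4k + 8)) = 8/(4(4k + 8)).
Since 4k + 8 ≥ 4k for k ≥ 1, this is ≤ 8/(4·4k) = (1/2)/k.
So |(-5k - 8)/(4k + 8) + 5/4| < eps whenever k > (1/2)/eps.
Take N_0 = (1/2)/eps. If k > N_0 then |(-5k - 8)/(4k + 8) + 5/4| ≤ (1/2)/k < eps.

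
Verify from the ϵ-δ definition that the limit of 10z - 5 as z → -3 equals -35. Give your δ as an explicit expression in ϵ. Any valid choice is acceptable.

δ = ϵ/10

Let ϵ > 0. We need δ > 0 so that 0 < |z + 3| < δ implies |(10z - 5) + 35| < ϵ.
Since (10z - 5) + 35 = 10(z + 3), we have |(10z - 5) + 35| = 10|z + 3|.
Thus it suffices that |z + 3| < ϵ/10.
Choosing δ = ϵ/10 gives |(10z - 5) + 35| = 10|z + 3| < ϵ whenever |z + 3| < δ.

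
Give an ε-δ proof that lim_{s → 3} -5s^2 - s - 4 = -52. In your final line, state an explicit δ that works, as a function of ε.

Let ε > 0. We want δ > 0 such that 0 < |s − 3| < δ implies |(-5s^2 - s - 4) + 52| < ε.
(-5s^2 - s - 4) + 52 = -5s^2 - s + 48 = (s − 3)(-5s - 16).
So |(-5s^2 - s - 4) + 52| = |s − 3|·|-5s - 16|.
Require δ ≤ 2. Then |s − 3| < 2 gives |s| < 5, and by the triangle inequality |-5s - 16| ≤ 5·5 + 16 = 41.
Hence |(-5s^2 - s - 4) + 52| ≤ 41|s − 3| < ε provided |s − 3| < ε/41.
Choosing δ = min(2, ε/41) ensures both conditions, hence |(-5s^2 - s - 4) + 52| < ε.

δ = min(2, ε/41)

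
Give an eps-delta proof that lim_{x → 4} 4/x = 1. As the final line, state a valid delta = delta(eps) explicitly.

delta = min(2, 2eps)

Let eps > 0 be given. We seek delta > 0 such that 0 < |x − 4| < delta implies |4/x − 1| < eps.
|4/x − 1| = 4·|4 − x|/(4·|x|) = 4|x − 4|/(4|x|).
Require delta ≤ 2 so that |x| > 4 − 2 = 2, hence 4|x| > 8.
Then |4/x − 1| < 4|x − 4|/8, which is < eps when |x − 4| < 2eps.
Take delta = min(2, 2eps). Then 0 < |x − 4| < delta gives both |x − 4| < 2 and |x − 4| < 2eps, so |4/x − 1| < eps.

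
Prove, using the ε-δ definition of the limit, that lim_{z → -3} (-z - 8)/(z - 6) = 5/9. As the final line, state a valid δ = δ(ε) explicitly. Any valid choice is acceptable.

δ = min(9/2, (81/28)ε)

Suppose ε > 0. We want δ > 0 with 0 < |z + 3| < δ ⇒ |(-z - 8)/(z - 6) − (5/9)| < ε.
Combining over a common denominator, (-z - 8)/(z - 6) − (5/9) = [(-z - 8)·(-9) − (-5)·(z - 6)] / [(-9)·(z - 6)] = 14(z + 3) / ((-9)(z - 6)).
So |(-z - 8)/(z - 6) − (5/9)| = 14|z + 3| / (9·|z − 6|).
Restrict δ ≤ 9/2. Then |z + 3| < 9/2 gives |z − 6| = |(z + 3) + (-9)| ≥ 9 − 9/2 = 9/2.
Hence |(-z - 8)/(z - 6) − (5/9)| < 14|z + 3|/(9·(9/2)) = (28/81)|z + 3|, which is < ε once |z + 3| < (81/28)ε.
Take δ = min(9/2, (81/28)ε). Then 0 < |z + 3| < δ forces both bounds, so |(-z - 8)/(z - 6) − (5/9)| < ε.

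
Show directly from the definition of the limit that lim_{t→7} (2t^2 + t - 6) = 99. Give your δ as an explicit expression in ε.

Suppose ε > 0. We want δ > 0 such that 0 < |t − 7| < δ implies |(2t^2 + t - 6) − 99| < ε.
(2t^2 + t - 6) − 99 = 2t^2 + t - 105 = (t − 7)(2t + 15).
So |(2t^2 + t - 6) − 99| = |t − 7|·|2t + 15|.
Require δ ≤ 2. Then |t − 7| < 2 gives |t| < 9, and by the triangle inequality |2t + 15| ≤ 2·9 + 15 = 33.
Hence |(2t^2 + t - 6) − 99| ≤ 33|t − 7| < ε provided |t − 7| < ε/33.
Take δ = min(2, ε/33). Then 0 < |t − 7| < δ gives both |t − 7| < 2 and |t − 7| < ε/33, so |(2t^2 + t - 6) − 99| < ε.

δ = min(2, ε/33)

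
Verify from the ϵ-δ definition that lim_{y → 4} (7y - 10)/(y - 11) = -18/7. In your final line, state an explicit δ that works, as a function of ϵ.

Let ϵ > 0. We want δ > 0 with 0 < |y − 4| < δ ⇒ |(7y - 10)/(y - 11) + 18/7| < ϵ.
Combining over a common denominator, (7y - 10)/(y - 11) + 18/7 = [(7y - 10)·(-7) − 18·(y - 11)] / [(-7)·(y - 11)] = -67(y − 4) / ((-7)(y - 11)).
So |(7y - 10)/(y - 11) + 18/7| = 67|y − 4| / (7·|y − 11|).
Restrict δ ≤ 7/2. Then |y − 4| < 7/2 gives |y − 11| = |(y − 4) + (-7)| ≥ 7 − 7/2 = 7/2.
Hence |(7y - 10)/(y - 11) + 18/7| < 67|y − 4|/(7·(7/2)) = (134/49)|y − 4|, which is < ϵ once |y − 4| < (49/134)ϵ.
Take δ = min(7/2, (49/134)ϵ). Then 0 < |y − 4| < δ forces both bounds, so |(7y - 10)/(y - 11) + 18/7| < ϵ.

δ = min(7/2, (49/134)ϵ)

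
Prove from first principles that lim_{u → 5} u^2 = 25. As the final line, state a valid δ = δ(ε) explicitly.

Fix ε > 0. We seek δ > 0 with 0 < |u − 5| < δ ⇒ |u^2 − 25| < ε.
Factor: u^2 − 25 = (u − 5)(u + 5), so |u^2 − 25| = |u − 5|·|u + 5|.
Restrict δ ≤ 1. Then |u − 5| < 1 gives |u| < 6, so by the triangle inequality |u + 5| ≤ 6 + 5 = 11.
Hence |u^2 − 25| ≤ 11|u − 5|, which is < ε once |u − 5| < ε/11.
Take δ = min(1, ε/11). If 0 < |u − 5| < δ then both bounds hold and |u^2 − 25| ≤ 11|u − 5| < 11·(ε/11) = ε.

δ = min(1, ε/11)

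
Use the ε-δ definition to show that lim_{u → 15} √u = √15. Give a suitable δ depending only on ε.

δ = min(15, √15·ε)

Suppose ε > 0. We want δ > 0 such that 0 < |u − 15| < δ implies |√u − √15| < ε.
Multiplying by the conjugate, |√u − √15| = |u − 15|/(√u + √15).
Restrict δ ≤ 15 so that |u − 15| < 15 forces u > 0, and then √u + √15 > √15.
Hence |√u − √15| < |u − 15|/√15, which is < ε once |u − 15| < √15·ε.
Take δ = min(15, √15·ε). If 0 < |u − 15| < δ then u > 0 and |√u − √15| < |u − 15|/√15 < ε.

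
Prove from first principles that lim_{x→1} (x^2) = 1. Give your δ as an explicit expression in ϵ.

Suppose ϵ > 0. We seek δ > 0 with 0 < |x − 1| < δ ⇒ |x^2 − 1| < ϵ.
Factor: x^2 − 1 = (x − 1)(x + 1), so |x^2 − 1| = |x − 1|·|x + 1|.
Restrict δ ≤ 1. Then |x − 1| < 1 gives |x| < 2, so by the triangle inequality |x + 1| ≤ 2 + 1 = 3.
Hence |x^2 − 1| ≤ 3|x − 1|, which is < ϵ once |x − 1| < ϵ/3.
Take δ = min(1, ϵ/3). If 0 < |x − 1| < δ then both bounds hold and |x^2 − 1| ≤ 3|x − 1| < 3·(ϵ/3) = ϵ.

δ = min(1, ϵ/3)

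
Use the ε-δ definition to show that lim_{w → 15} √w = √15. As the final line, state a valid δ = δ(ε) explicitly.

Let ε > 0. We want δ > 0 such that 0 < |w − 15| < δ implies |√w − √15| < ε.
Rationalise: √w − √15 = (w − 15)/(√w + √15), so |√w − √15| = |w − 15|/(√w + √15).
Restrict δ ≤ 15 so that |w − 15| < 15 forces w > 0, and then √w + √15 > √15.
Hence |√w − √15| < |w − 15|/√15, which is < ε once |w − 15| < √15·ε.
Take δ = min(15, √15·ε). If 0 < |w − 15| < δ then w > 0 and |√w − √15| < |w − 15|/√15 < ε.

δ = min(15, √15·ε)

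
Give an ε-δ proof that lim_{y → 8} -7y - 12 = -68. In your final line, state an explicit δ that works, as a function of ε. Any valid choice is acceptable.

Let ε > 0. We need δ > 0 so that 0 < |y − 8| < δ implies |(-7y - 12) + 68| < ε.
Since (-7y - 12) + 68 = -7(y − 8), we have |(-7y - 12) + 68| = 7|y − 8|.
So 7|y − 8| < ε exactly when |y − 8| < ε/7.
Choosing δ = ε/7 gives |(-7y - 12) + 68| = 7|y − 8| < ε whenever |y − 8| < δ.

δ = ε/7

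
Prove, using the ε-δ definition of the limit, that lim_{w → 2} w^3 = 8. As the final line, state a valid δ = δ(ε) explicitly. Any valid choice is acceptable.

Suppose ε > 0. We seek δ > 0 with 0 < |w − 2| < δ ⇒ |w^3 − 8| < ε.
Factor: w^3 − 8 = (w − 2)(w^2 + 2w + 4), so |w^3 − 8| = |w − 2|·|w^2 + 2w + 4|.
Impose δ ≤ 1 so that |w| < 3; then |w^2 + 2w + 4| ≤ 19.
Hence |w^3 − 8| ≤ 19|w − 2|, which is < ε once |w − 2| < ε/19.
Take δ = min(1, ε/19). If 0 < |w − 2| < δ then both bounds hold and |w^3 − 8| ≤ 19|w − 2| < 19·(ε/19) = ε.

δ = min(1, ε/19)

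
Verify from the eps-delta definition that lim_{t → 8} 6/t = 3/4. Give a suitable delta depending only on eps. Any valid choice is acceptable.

delta = min(4, (16/3)eps)

Let eps > 0 be given. We seek delta > 0 such that 0 < |t − 8| < delta implies |6/t − (3/4)| < eps.
|6/t − (3/4)| = 6·|8 − t|/(8·|t|) = 6|t − 8|/(8|t|).
Restrict delta ≤ 4. Then |t − 8| < 4 gives |t| > 4, so 8|t| > 32.
Then |6/t − (3/4)| < 6|t − 8|/32, which is < eps when |t − 8| < (16/3)eps.
Take delta = min(4, (16/3)eps). Then 0 < |t − 8| < delta gives both |t − 8| < 4 and |t − 8| < (16/3)eps, so |6/t − (3/4)| < eps.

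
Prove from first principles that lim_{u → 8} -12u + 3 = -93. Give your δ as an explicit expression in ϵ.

δ = ϵ/12

Fix ϵ > 0. We need δ > 0 so that 0 < |u − 8| < δ implies |(-12u + 3) + 93| < ϵ.
Since (-12u + 3) + 93 = -12(u − 8), we have |(-12u + 3) + 93| = 12|u − 8|.
Thus it suffices that |u − 8| < ϵ/12.
Choosing δ = ϵ/12 gives |(-12u + 3) + 93| = 12|u − 8| < ϵ whenever |u − 8| < δ.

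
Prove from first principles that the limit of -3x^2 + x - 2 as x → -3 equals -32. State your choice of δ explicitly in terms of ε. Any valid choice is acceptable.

δ = min(1, ε/22)

Suppose ε > 0. We want δ > 0 such that 0 < |x + 3| < δ implies |(-3x^2 + x - 2) + 32| < ε.
(-3x^2 + x - 2) + 32 = -3x^2 + x + 30 = (x + 3)(-3x + 10).
So |(-3x^2 + x - 2) + 32| = |x + 3|·|-3x + 10|.
Require δ ≤ 1. Then |x + 3| < 1 gives |x| < 4, and by the triangle inequality |-3x + 10| ≤ 3·4 + 10 = 22.
Hence |(-3x^2 + x - 2) + 32| ≤ 22|x + 3| < ε provided |x + 3| < ε/22.
Take δ = min(1, ε/22). Then 0 < |x + 3| < δ gives both |x + 3| < 1 and |x + 3| < ε/22, so |(-3x^2 + x - 2) + 32| < ε.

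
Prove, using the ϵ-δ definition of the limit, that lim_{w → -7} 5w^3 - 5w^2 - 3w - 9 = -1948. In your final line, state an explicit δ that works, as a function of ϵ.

δ = min(1, ϵ/917)

Let ϵ > 0. We want δ > 0 such that 0 < |w + 7| < δ implies |(5w^3 - 5w^2 - 3w - 9) + 1948| < ϵ.
(5w^3 - 5w^2 - 3w - 9) + 1948 = 5w^3 - 5w^2 - 3w + 1939 = (w + 7)(5w^2 - 40w + 277).
So |(5w^3 - 5w^2 - 3w - 9) + 1948| = |w + 7|·|5w^2 - 40w + 277|.
Require δ ≤ 1. Then |w + 7| < 1 gives |w| < 8, and by the triangle inequality |5w^2 - 40w + 277| ≤ 5·8^2 + 40·8 + 277 = 917.
Hence |(5w^3 - 5w^2 - 3w - 9) + 1948| ≤ 917|w + 7| < ϵ provided |w + 7| < ϵ/917.
Take δ = min(1, ϵ/917). Then 0 < |w + 7| < δ gives both |w + 7| < 1 and |w + 7| < ϵ/917, so |(5w^3 - 5w^2 - 3w - 9) + 1948| < ϵ.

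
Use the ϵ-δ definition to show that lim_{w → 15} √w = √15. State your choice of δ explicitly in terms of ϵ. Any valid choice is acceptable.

Let ϵ > 0 be given. We want δ > 0 such that 0 < |w − 15| < δ implies |√w − √15| < ϵ.
Rationalise: √w − √15 = (w − 15)/(√w + √15), so |√w − √15| = |w − 15|/(√w + √15).
Restrict δ ≤ 15 so that |w − 15| < 15 forces w > 0, and then √w + √15 > √15.
Hence |√w − √15| < |w − 15|/√15, which is < ϵ once |w − 15| < √15·ϵ.
Take δ = min(15, √15·ϵ). If 0 < |w − 15| < δ then w > 0 and |√w − √15| < |w − 15|/√15 < ϵ.

δ = min(15, √15·ϵ)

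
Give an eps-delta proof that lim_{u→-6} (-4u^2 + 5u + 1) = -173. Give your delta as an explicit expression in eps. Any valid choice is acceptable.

delta = min(2, eps/61)

Let eps > 0 be given. We want delta > 0 such that 0 < |u + 6| < delta implies |(-4u^2 + 5u + 1) + 173| < eps.
(-4u^2 + 5u + 1) + 173 = -4u^2 + 5u + 174 = (u + 6)(-4u + 29).
So |(-4u^2 + 5u + 1) + 173| = |u + 6|·|-4u + 29|.
Require delta ≤ 2. Then |u + 6| < 2 gives |u| < 8, and by the triangle inequality |-4u + 29| ≤ 4·8 + 29 = 61.
Hence |(-4u^2 + 5u + 1) + 173| ≤ 61|u + 6| < eps provided |u + 6| < eps/61.
Choosing delta = min(2, eps/61) ensures both conditions, hence |(-4u^2 + 5u + 1) + 173| < eps.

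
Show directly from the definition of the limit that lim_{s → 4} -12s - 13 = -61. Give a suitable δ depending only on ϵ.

Let ϵ > 0. We need δ > 0 so that 0 < |s − 4| < δ implies |(-12s - 13) + 61| < ϵ.
Since (-12s - 13) + 61 = -12(s − 4), we have |(-12s - 13) + 61| = 12|s − 4|.
Thus it suffices that |s − 4| < ϵ/12.
Take δ = ϵ/12. If 0 < |s − 4| < δ then |(-12s - 13) + 61| = 12|s − 4| < 12·(ϵ/12) = ϵ.

δ = ϵ/12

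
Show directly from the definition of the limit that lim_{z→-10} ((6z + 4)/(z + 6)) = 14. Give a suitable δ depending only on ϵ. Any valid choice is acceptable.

Fix ϵ > 0. We want δ > 0 with 0 < |z + 10| < δ ⇒ |(6z + 4)/(z + 6) − 14| < ϵ.
Combining over a common denominator, (6z + 4)/(z + 6) − 14 = [(6z + 4)·(-4) − (-56)·(z + 6)] / [(-4)·(z + 6)] = 32(z + 10) / ((-4)(z + 6)).
So |(6z + 4)/(z + 6) − 14| = 32|z + 10| / (4·|z + 6|).
Restrict δ ≤ 2. Then |z + 10| < 2 gives |z + 6| = |(z + 10) + (-4)| ≥ 4 − 2 = 2.
Hence |(6z + 4)/(z + 6) − 14| < 32|z + 10|/(4·2) = 4|z + 10|, which is < ϵ once |z + 10| < (1/4)ϵ.
Take δ = min(2, (1/4)ϵ). Then 0 < |z + 10| < δ forces both bounds, so |(6z + 4)/(z + 6) − 14| < ϵ.

δ = min(2, (1/4)ϵ)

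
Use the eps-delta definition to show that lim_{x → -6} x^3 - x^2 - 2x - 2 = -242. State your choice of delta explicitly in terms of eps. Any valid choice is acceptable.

Let eps > 0 be given. We want delta > 0 such that 0 < |x + 6| < delta implies |(x^3 - x^2 - 2x - 2) + 242| < eps.
(x^3 - x^2 - 2x - 2) + 242 = x^3 - x^2 - 2x + 240 = (x + 6)(x^2 - 7x + 40).
So |(x^3 - x^2 - 2x - 2) + 242| = |x + 6|·|x^2 - 7x + 40|.
Require delta ≤ 2. Then |x + 6| < 2 gives |x| < 8, and by the triangle inequality |x^2 - 7x + 40| ≤ 8^2 + 7·8 + 40 = 160.
Hence |(x^3 - x^2 - 2x - 2) + 242| ≤ 160|x + 6| < eps provided |x + 6| < eps/160.
Take delta = min(2, eps/160). Then 0 < |x + 6| < delta gives both |x + 6| < 2 and |x + 6| < eps/160, so |(x^3 - x^2 - 2x - 2) + 242| < eps.

delta = min(2, eps/160)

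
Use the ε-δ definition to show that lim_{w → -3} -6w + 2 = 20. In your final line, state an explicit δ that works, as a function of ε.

δ = ε/6

Let ε > 0. We need δ > 0 so that 0 < |w + 3| < δ implies |(-6w + 2) − 20| < ε.
Since (-6w + 2) − 20 = -6(w + 3), we have |(-6w + 2) − 20| = 6|w + 3|.
Thus it suffices that |w + 3| < ε/6.
Choosing δ = ε/6 gives |(-6w + 2) − 20| = 6|w + 3| < ε whenever |w + 3| < δ.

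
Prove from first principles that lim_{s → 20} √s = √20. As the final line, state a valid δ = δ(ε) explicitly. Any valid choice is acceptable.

Let ε > 0 be given. We want δ > 0 such that 0 < |s − 20| < δ implies |√s − √20| < ε.
Multiplying by the conjugate, |√s − √20| = |s − 20|/(√s + √20).
Restrict δ ≤ 20 so that |s − 20| < 20 forces s > 0, and then √s + √20 > √20.
Hence |√s − √20| < |s − 20|/√20, which is < ε once |s − 20| < √20·ε.
Take δ = min(20, √20·ε). If 0 < |s − 20| < δ then s > 0 and |√s − √20| < |s − 20|/√20 < ε.

δ = min(20, √20·ε)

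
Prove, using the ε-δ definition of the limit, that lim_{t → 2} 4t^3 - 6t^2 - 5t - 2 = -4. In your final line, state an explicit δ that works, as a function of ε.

δ = min(1, ε/43)

Let ε > 0. We want δ > 0 such that 0 < |t − 2| < δ implies |(4t^3 - 6t^2 - 5t - 2) + 4| < ε.
(4t^3 - 6t^2 - 5t - 2) + 4 = 4t^3 - 6t^2 - 5t + 2 = (t − 2)(4t^2 + 2t - 1).
So |(4t^3 - 6t^2 - 5t - 2) + 4| = |t − 2|·|4t^2 + 2t - 1|.
Require δ ≤ 1. Then |t − 2| < 1 gives |t| < 3, and by the triangle inequality |4t^2 + 2t - 1| ≤ 4·3^2 + 2·3 + 1 = 43.
Hence |(4t^3 - 6t^2 - 5t - 2) + 4| ≤ 43|t − 2| < ε provided |t − 2| < ε/43.
Choosing δ = min(1, ε/43) ensures both conditions, hence |(4t^3 - 6t^2 - 5t - 2) + 4| < ε.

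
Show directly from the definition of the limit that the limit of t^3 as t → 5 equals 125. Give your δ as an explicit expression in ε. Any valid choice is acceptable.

δ = min(2, ε/109)

Fix ε > 0. We seek δ > 0 with 0 < |t − 5| < δ ⇒ |t^3 − 125| < ε.
Factor: t^3 − 125 = (t − 5)(t^2 + 5t + 25), so |t^3 − 125| = |t − 5|·|t^2 + 5t + 25|.
Impose δ ≤ 2 so that |t| < 7; then |t^2 + 5t + 25| ≤ 109.
Hence |t^3 − 125| ≤ 109|t − 5|, which is < ε once |t − 5| < ε/109.
Take δ = min(2, ε/109). If 0 < |t − 5| < δ then both bounds hold and |t^3 − 125| ≤ 109|t − 5| < 109·(ε/109) = ε.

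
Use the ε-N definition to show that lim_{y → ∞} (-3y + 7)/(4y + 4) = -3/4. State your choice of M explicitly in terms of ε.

M = (5/2)/ε

Suppose ε > 0. We seek M > 0 such that y > M implies |(-3y + 7)/(4y + 4) + 3/4| < ε.
(-3y + 7)/(4y + 4) + 3/4 = (4(-3y + 7) − (-3)(4y + 4)) / (4(4y + 4)) = 40/(4(4y + 4)).
For y > 0 we have 4y + 4 > 4y, so |(-3y + 7)/(4y + 4) + 3/4| = 40/(4(4y + 4)) < 40/(4·4y) = (5/2)/y.
Thus |(-3y + 7)/(4y + 4) + 3/4| < ε whenever y > (5/2)/ε.
Take M = (5/2)/ε. If y > M then |(-3y + 7)/(4y + 4) + 3/4| < (5/2)/y < ε.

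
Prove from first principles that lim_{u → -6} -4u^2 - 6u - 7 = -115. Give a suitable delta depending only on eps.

delta = min(1, eps/46)

Suppose eps > 0. We want delta > 0 such that 0 < |u + 6| < delta implies |(-4u^2 - 6u - 7) + 115| < eps.
(-4u^2 - 6u - 7) + 115 = -4u^2 - 6u + 108 = (u + 6)(-4u + 18).
So |(-4u^2 - 6u - 7) + 115| = |u + 6|·|-4u + 18|.
Require delta ≤ 1. Then |u + 6| < 1 gives |u| < 7, and by the triangle inequality |-4u + 18| ≤ 4·7 + 18 = 46.
Hence |(-4u^2 - 6u - 7) + 115| ≤ 46|u + 6| < eps provided |u + 6| < eps/46.
Take delta = min(1, eps/46). Then 0 < |u + 6| < delta gives both |u + 6| < 1 and |u + 6| < eps/46, so |(-4u^2 - 6u - 7) + 115| < eps.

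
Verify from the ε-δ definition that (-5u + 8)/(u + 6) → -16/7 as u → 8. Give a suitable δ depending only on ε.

δ = min(7, (49/19)ε)

Fix ε > 0. We want δ > 0 with 0 < |u − 8| < δ ⇒ |(-5u + 8)/(u + 6) + 16/7| < ε.
Combining over a common denominator, (-5u + 8)/(u + 6) + 16/7 = [(-5u + 8)·14 − (-32)·(u + 6)] / [14·(u + 6)] = -38(u − 8) / (14(u + 6)).
So |(-5u + 8)/(u + 6) + 16/7| = 38|u − 8| / (14·|u + 6|).
Restrict δ ≤ 7. Then |u − 8| < 7 gives |u + 6| = |(u − 8) + 14| ≥ 14 − 7 = 7.
Hence |(-5u + 8)/(u + 6) + 16/7| < 38|u − 8|/(14·7) = (19/49)|u − 8|, which is < ε once |u − 8| < (49/19)ε.
Take δ = min(7, (49/19)ε). Then 0 < |u − 8| < δ forces both bounds, so |(-5u + 8)/(u + 6) + 16/7| < ε.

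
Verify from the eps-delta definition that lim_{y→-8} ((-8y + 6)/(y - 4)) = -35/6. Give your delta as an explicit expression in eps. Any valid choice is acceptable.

delta = min(6, (36/13)eps)

Let eps > 0 be given. We want delta > 0 with 0 < |y + 8| < delta ⇒ |(-8y + 6)/(y - 4) + 35/6| < eps.
Combining over a common denominator, (-8y + 6)/(y - 4) + 35/6 = [(-8y + 6)·(-12) − 70·(y - 4)] / [(-12)·(y - 4)] = 26(y + 8) / ((-12)(y - 4)).
So |(-8y + 6)/(y - 4) + 35/6| = 26|y + 8| / (12·|y − 4|).
Restrict delta ≤ 6. Then |y + 8| < 6 gives |y − 4| = |(y + 8) + (-12)| ≥ 12 − 6 = 6.
Hence |(-8y + 6)/(y - 4) + 35/6| < 26|y + 8|/(12·6) = (13/36)|y + 8|, which is < eps once |y + 8| < (36/13)eps.
Take delta = min(6, (36/13)eps). Then 0 < |y + 8| < delta forces both bounds, so |(-8y + 6)/(y - 4) + 35/6| < eps.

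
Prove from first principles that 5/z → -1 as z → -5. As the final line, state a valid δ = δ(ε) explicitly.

δ = min(5/2, (5/2)ε)

Let ε > 0. We seek δ > 0 such that 0 < |z + 5| < δ implies |5/z + 1| < ε.
|5/z + 1| = 5·|-5 − z|/(5·|z|) = 5|z + 5|/(5|z|).
Restrict δ ≤ 5/2. Then |z + 5| < 5/2 gives |z| > 5/2, so 5|z| > 25/2.
Then |5/z + 1| < 5|z + 5|/(25/2), which is < ε when |z + 5| < (5/2)ε.
Take δ = min(5/2, (5/2)ε). Then 0 < |z + 5| < δ gives both |z + 5| < 5/2 and |z + 5| < (5/2)ε, so |5/z + 1| < ε.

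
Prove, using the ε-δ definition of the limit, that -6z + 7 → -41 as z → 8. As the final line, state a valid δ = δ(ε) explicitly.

δ = ε/6

Fix ε > 0. We need δ > 0 so that 0 < |z − 8| < δ implies |(-6z + 7) + 41| < ε.
|(-6z + 7) + 41| = |-6z + 48| = 6|z − 8|.
So 6|z − 8| < ε exactly when |z − 8| < ε/6.
Take δ = ε/6. If 0 < |z − 8| < δ then |(-6z + 7) + 41| = 6|z − 8| < 6·(ε/6) = ε.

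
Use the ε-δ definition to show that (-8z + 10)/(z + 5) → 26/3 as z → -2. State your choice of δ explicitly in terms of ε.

δ = min(3/2, (9/100)ε)

Let ε > 0 be given. We want δ > 0 with 0 < |z + 2| < δ ⇒ |(-8z + 10)/(z + 5) − (26/3)| < ε.
Combining over a common denominator, (-8z + 10)/(z + 5) − (26/3) = [(-8z + 10)·3 − 26·(z + 5)] / [3·(z + 5)] = -50(z + 2) / (3(z + 5)).
So |(-8z + 10)/(z + 5) − (26/3)| = 50|z + 2| / (3·|z + 5|).
Restrict δ ≤ 3/2. Then |z + 2| < 3/2 gives |z + 5| = |(z + 2) + 3| ≥ 3 − 3/2 = 3/2.
Hence |(-8z + 10)/(z + 5) − (26/3)| < 50|z + 2|/(3·(3/2)) = (100/9)|z + 2|, which is < ε once |z + 2| < (9/100)ε.
Take δ = min(3/2, (9/100)ε). Then 0 < |z + 2| < δ forces both bounds, so |(-8z + 10)/(z + 5) − (26/3)| < ε.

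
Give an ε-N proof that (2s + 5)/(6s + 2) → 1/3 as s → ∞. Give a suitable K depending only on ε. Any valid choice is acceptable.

Fix ε > 0. We seek K > 0 such that s > K implies |(2s + 5)/(6s + 2) − (1/3)| < ε.
(2s + 5)/(6s + 2) − (1/3) = (6(2s + 5) − 2(6s + 2)) / (6(6s + 2)) = 26/(6(6s + 2)).
For s > 0 we have 6s + 2 > 6s, so |(2s + 5)/(6s + 2) − (1/3)| = 26/(6(6s + 2)) < 26/(6·6s) = (13/18)/s.
Thus |(2s + 5)/(6s + 2) − (1/3)| < ε whenever s > (13/18)/ε.
Take K = (13/18)/ε. If s > K then |(2s + 5)/(6s + 2) − (1/3)| < (13/18)/s < ε.

K = (13/18)/ε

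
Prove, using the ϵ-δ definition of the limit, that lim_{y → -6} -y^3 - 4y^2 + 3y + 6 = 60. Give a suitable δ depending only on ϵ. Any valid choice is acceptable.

Let ϵ > 0 be given. We want δ > 0 such that 0 < |y + 6| < δ implies |(-y^3 - 4y^2 + 3y + 6) − 60| < ϵ.
(-y^3 - 4y^2 + 3y + 6) − 60 = -y^3 - 4y^2 + 3y - 54 = (y + 6)(-y^2 + 2y - 9).
So |(-y^3 - 4y^2 + 3y + 6) − 60| = |y + 6|·|-y^2 + 2y - 9|.
Require δ ≤ 1. Then |y + 6| < 1 gives |y| < 7, and by the triangle inequality |-y^2 + 2y - 9| ≤ 7^2 + 2·7 + 9 = 72.
Hence |(-y^3 - 4y^2 + 3y + 6) − 60| ≤ 72|y + 6| < ϵ provided |y + 6| < ϵ/72.
Take δ = min(1, ϵ/72). Then 0 < |y + 6| < δ gives both |y + 6| < 1 and |y + 6| < ϵ/72, so |(-y^3 - 4y^2 + 3y + 6) − 60| < ϵ.

δ = min(1, ϵ/72)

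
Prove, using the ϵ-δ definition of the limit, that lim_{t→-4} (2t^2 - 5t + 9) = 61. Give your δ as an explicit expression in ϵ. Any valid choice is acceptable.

δ = min(2, ϵ/25)

Fix ϵ > 0. We want δ > 0 such that 0 < |t + 4| < δ implies |(2t^2 - 5t + 9) − 61| < ϵ.
(2t^2 - 5t + 9) − 61 = 2t^2 - 5t - 52 = (t + 4)(2t - 13).
So |(2t^2 - 5t + 9) − 61| = |t + 4|·|2t - 13|.
Require δ ≤ 2. Then |t + 4| < 2 gives |t| < 6, and by the triangle inequality |2t - 13| ≤ 2·6 + 13 = 25.
Hence |(2t^2 - 5t + 9) − 61| ≤ 25|t + 4| < ϵ provided |t + 4| < ϵ/25.
Choosing δ = min(2, ϵ/25) ensures both conditions, hence |(2t^2 - 5t + 9) − 61| < ϵ.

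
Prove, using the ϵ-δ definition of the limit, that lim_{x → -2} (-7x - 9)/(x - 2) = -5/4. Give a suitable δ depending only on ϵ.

Let ϵ > 0 be given. We want δ > 0 with 0 < |x + 2| < δ ⇒ |(-7x - 9)/(x - 2) + 5/4| < ϵ.
Combining over a common denominator, (-7x - 9)/(x - 2) + 5/4 = [(-7x - 9)·(-4) − 5·(x - 2)] / [(-4)·(x - 2)] = 23(x + 2) / ((-4)(x - 2)).
So |(-7x - 9)/(x - 2) + 5/4| = 23|x + 2| / (4·|x − 2|).
Require δ ≤ 2, so |x − 2| ≥ |-4| − |x + 2| > 4 − 2 = 2.
Hence |(-7x - 9)/(x - 2) + 5/4| < 23|x + 2|/(4·2) = (23/8)|x + 2|, which is < ϵ once |x + 2| < (8/23)ϵ.
Take δ = min(2, (8/23)ϵ). Then 0 < |x + 2| < δ forces both bounds, so |(-7x - 9)/(x - 2) + 5/4| < ϵ.

δ = min(2, (8/23)ϵ)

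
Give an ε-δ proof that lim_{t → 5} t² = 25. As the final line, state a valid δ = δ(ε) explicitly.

Let ε > 0. We seek δ > 0 with 0 < |t − 5| < δ ⇒ |t² − 25| < ε.
Factor: t² − 25 = (t − 5)(t + 5), so |t² − 25| = |t − 5|·|t + 5|.
Restrict δ ≤ 1. Then |t − 5| < 1 gives |t| < 6, so by the triangle inequality |t + 5| ≤ 6 + 5 = 11.
Hence |t² − 25| ≤ 11|t − 5|, which is < ε once |t − 5| < ε/11.
Take δ = min(1, ε/11). If 0 < |t − 5| < δ then both bounds hold and |t² − 25| ≤ 11|t − 5| < 11·(ε/11) = ε.

δ = min(1, ε/11)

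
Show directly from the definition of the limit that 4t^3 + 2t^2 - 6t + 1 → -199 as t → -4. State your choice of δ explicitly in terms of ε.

Let ε > 0. We want δ > 0 such that 0 < |t + 4| < δ implies |(4t^3 + 2t^2 - 6t + 1) + 199| < ε.
(4t^3 + 2t^2 - 6t + 1) + 199 = 4t^3 + 2t^2 - 6t + 200 = (t + 4)(4t^2 - 14t + 50).
So |(4t^3 + 2t^2 - 6t + 1) + 199| = |t + 4|·|4t^2 - 14t + 50|.
Assume first that |t + 4| < 2, so |t| < 6. Then |4t^2 - 14t + 50| ≤ 4·6^2 + 14·6 + 50 = 278.
Hence |(4t^3 + 2t^2 - 6t + 1) + 199| ≤ 278|t + 4| < ε provided |t + 4| < ε/278.
Take δ = min(2, ε/278). Then 0 < |t + 4| < δ gives both |t + 4| < 2 and |t + 4| < ε/278, so |(4t^3 + 2t^2 - 6t + 1) + 199| < ε.

δ = min(2, ε/278)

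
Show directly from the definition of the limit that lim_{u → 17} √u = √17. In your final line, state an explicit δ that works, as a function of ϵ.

Fix ϵ > 0. We want δ > 0 such that 0 < |u − 17| < δ implies |√u − √17| < ϵ.
Multiplying by the conjugate, |√u − √17| = |u − 17|/(√u + √17).
Restrict δ ≤ 17 so that |u − 17| < 17 forces u > 0, and then √u + √17 > √17.
Hence |√u − √17| < |u − 17|/√17, which is < ϵ once |u − 17| < √17·ϵ.
Take δ = min(17, √17·ϵ). If 0 < |u − 17| < δ then u > 0 and |√u − √17| < |u − 17|/√17 < ϵ.

δ = min(17, √17·ϵ)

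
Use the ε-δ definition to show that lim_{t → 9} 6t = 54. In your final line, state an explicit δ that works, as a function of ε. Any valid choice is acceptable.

δ = ε/6

Let ε > 0 be given. We need δ > 0 so that 0 < |t − 9| < δ implies |(6t) − 54| < ε.
|(6t) − 54| = |6t - 54| = 6|t − 9|.
Thus it suffices that |t − 9| < ε/6.
Take δ = ε/6. If 0 < |t − 9| < δ then |(6t) − 54| = 6|t − 9| < 6·(ε/6) = ε.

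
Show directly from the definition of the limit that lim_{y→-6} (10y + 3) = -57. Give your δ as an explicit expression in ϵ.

Let ϵ > 0 be given. We need δ > 0 so that 0 < |y + 6| < δ implies |(10y + 3) + 57| < ϵ.
Since (10y + 3) + 57 = 10(y + 6), we have |(10y + 3) + 57| = 10|y + 6|.
Thus it suffices that |y + 6| < ϵ/10.
Choosing δ = ϵ/10 gives |(10y + 3) + 57| = 10|y + 6| < ϵ whenever |y + 6| < δ.

δ = ϵ/10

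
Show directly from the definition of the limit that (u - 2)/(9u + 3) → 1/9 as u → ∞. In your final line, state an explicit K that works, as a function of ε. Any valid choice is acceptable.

Suppose ε > 0. We seek K > 0 such that u > K implies |(u - 2)/(9u + 3) − (1/9)| < ε.
(u - 2)/(9u + 3) − (1/9) = (9(u - 2) − (9u + 3)) / (9(9u + 3)) = -21/(9(9u + 3)).
For u > 0 we have 9u + 3 > 9u, so |(u - 2)/(9u + 3) − (1/9)| = 21/(9(9u + 3)) < 21/(9·9u) = (7/27)/u.
Thus |(u - 2)/(9u + 3) − (1/9)| < ε whenever u > (7/27)/ε.
Take K = (7/27)/ε. If u > K then |(u - 2)/(9u + 3) − (1/9)| < (7/27)/u < ε.

K = (7/27)/ε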